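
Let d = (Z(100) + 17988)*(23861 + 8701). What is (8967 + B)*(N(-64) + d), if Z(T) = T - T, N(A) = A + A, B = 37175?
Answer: 27026528856176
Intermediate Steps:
N(A) = 2*A
Z(T) = 0
d = 585725256 (d = (0 + 17988)*(23861 + 8701) = 17988*32562 = 585725256)
(8967 + B)*(N(-64) + d) = (8967 + 37175)*(2*(-64) + 585725256) = 46142*(-128 + 585725256) = 46142*585725128 = 27026528856176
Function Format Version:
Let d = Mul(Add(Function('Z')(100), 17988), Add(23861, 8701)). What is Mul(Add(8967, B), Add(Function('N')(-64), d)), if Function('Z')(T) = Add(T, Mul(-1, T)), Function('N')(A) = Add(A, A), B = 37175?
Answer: 27026528856176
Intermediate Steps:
Function('N')(A) = Mul(2, A)
Function('Z')(T) = 0
d = 585725256 (d = Mul(Add(0, 17988), Add(23861, 8701)) = Mul(17988, 32562) = 585725256)
Mul(Add(8967, B), Add(Function('N')(-64), d)) = Mul(Add(8967, 37175), Add(Mul(2, -64), 585725256)) = Mul(46142, Add(-128, 585725256)) = Mul(46142, 585725128) = 27026528856176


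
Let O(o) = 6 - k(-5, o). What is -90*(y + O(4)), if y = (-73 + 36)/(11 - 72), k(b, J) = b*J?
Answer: -146070/61 ≈ -2394.6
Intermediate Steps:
k(b, J) = J*b
y = 37/61 (y = -37/(-61) = -37*(-1/61) = 37/61 ≈ 0.60656)
O(o) = 6 + 5*o (O(o) = 6 - o*(-5) = 6 - (-5)*o = 6 + 5*o)
-90*(y + O(4)) = -90*(37/61 + (6 + 5*4)) = -90*(37/61 + (6 + 20)) = -90*(37/61 + 26) = -90*1623/61 = -146070/61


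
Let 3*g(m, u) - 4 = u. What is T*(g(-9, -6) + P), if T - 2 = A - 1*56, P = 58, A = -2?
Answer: -9632/3 ≈ -3210.7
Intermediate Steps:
g(m, u) = 4/3 + u/3
T = -56 (T = 2 + (-2 - 1*56) = 2 + (-2 - 56) = 2 - 58 = -56)
T*(g(-9, -6) + P) = -56*((4/3 + (⅓)*(-6)) + 58) = -56*((4/3 - 2) + 58) = -56*(-⅔ + 58) = -56*172/3 = -9632/3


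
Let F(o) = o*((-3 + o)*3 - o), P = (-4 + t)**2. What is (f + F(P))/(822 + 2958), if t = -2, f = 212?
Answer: 124/189 ≈ 0.65609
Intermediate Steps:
P = 36 (P = (-4 - 2)**2 = (-6)**2 = 36)
F(o) = o*(-9 + 2*o) (F(o) = o*((-9 + 3*o) - o) = o*(-9 + 2*o))
(f + F(P))/(822 + 2958) = (212 + 36*(-9 + 2*36))/(822 + 2958) = (212 + 36*(-9 + 72))/3780 = (212 + 36*63)*(1/3780) = (212 + 2268)*(1/3780) = 2480*(1/3780) = 124/189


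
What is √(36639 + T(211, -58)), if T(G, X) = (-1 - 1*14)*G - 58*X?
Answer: √36838 ≈ 191.93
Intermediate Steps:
T(G, X) = -58*X - 15*G (T(G, X) = (-1 - 14)*G - 58*X = -15*G - 58*X = -58*X - 15*G)
√(36639 + T(211, -58)) = √(36639 + (-58*(-58) - 15*211)) = √(36639 + (3364 - 3165)) = √(36639 + 199) = √36838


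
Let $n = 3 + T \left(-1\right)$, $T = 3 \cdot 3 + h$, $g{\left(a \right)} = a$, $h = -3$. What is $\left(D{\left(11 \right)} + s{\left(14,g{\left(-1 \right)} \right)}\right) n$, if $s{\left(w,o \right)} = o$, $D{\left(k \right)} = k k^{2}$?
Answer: $-3990$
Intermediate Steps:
$T = 6$ ($T = 3 \cdot 3 - 3 = 9 - 3 = 6$)
$D{\left(k \right)} = k^{3}$
$n = -3$ ($n = 3 + 6 \left(-1\right) = 3 - 6 = -3$)
$\left(D{\left(11 \right)} + s{\left(14,g{\left(-1 \right)} \right)}\right) n = \left(11^{3} - 1\right) \left(-3\right) = \left(1331 - 1\right) \left(-3\right) = 1330 \left(-3\right) = -3990$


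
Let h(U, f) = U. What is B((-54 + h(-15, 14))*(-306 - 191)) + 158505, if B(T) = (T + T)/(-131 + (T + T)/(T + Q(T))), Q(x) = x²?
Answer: 59144460523/374376 ≈ 1.5798e+5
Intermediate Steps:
B(T) = 2*T/(-131 + 2*T/(T + T²)) (B(T) = (T + T)/(-131 + (T + T)/(T + T²)) = (2*T)/(-131 + (2*T)/(T + T²)) = (2*T)/(-131 + 2*T/(T + T²)) = 2*T/(-131 + 2*T/(T + T²)))
B((-54 + h(-15, 14))*(-306 - 191)) + 158505 = -2*(-54 - 15)*(-306 - 191)*(1 + (-54 - 15)*(-306 - 191))/(129 + 131*((-54 - 15)*(-306 - 191))) + 158505 = -2*(-69*(-497))*(1 - 69*(-497))/(129 + 131*(-69*(-497))) + 158505 = -2*34293*(1 + 34293)/(129 + 131*34293) + 158505 = -2*34293*34294/(129 + 4492383) + 158505 = -2*34293*34294/4492512 + 158505 = -2*34293*1/4492512*34294 + 158505 = -196007357/374376 + 158505 = 59144460523/374376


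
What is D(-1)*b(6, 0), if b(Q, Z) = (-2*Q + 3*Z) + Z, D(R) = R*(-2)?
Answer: -24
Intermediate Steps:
D(R) = -2*R
b(Q, Z) = -2*Q + 4*Z
D(-1)*b(6, 0) = (-2*(-1))*(-2*6 + 4*0) = 2*(-12 + 0) = 2*(-12) = -24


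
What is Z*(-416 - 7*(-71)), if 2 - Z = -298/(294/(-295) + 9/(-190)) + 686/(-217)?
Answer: -2745508500/120931 ≈ -22703.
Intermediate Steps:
Z = -101685500/362793 (Z = 2 - (-298/(294/(-295) + 9/(-190)) + 686/(-217)) = 2 - (-298/(294*(-1/295) + 9*(-1/190)) + 686*(-1/217)) = 2 - (-298/(-294/295 - 9/190) - 98/31) = 2 - (-298/(-11703/11210) - 98/31) = 2 - (-298*(-11210/11703) - 98/31) = 2 - (3340580/11703 - 98/31) = 2 - 1*102411086/362793 = 2 - 102411086/362793 = -101685500/362793 ≈ -280.29)
Z*(-416 - 7*(-71)) = -101685500*(-416 - 7*(-71))/362793 = -101685500*(-416 + 497)/362793 = -101685500/362793*81 = -2745508500/120931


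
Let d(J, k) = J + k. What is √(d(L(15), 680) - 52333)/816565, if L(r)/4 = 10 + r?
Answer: I*√51553/816565 ≈ 0.00027806*I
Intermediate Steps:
L(r) = 40 + 4*r (L(r) = 4*(10 + r) = 40 + 4*r)
√(d(L(15), 680) - 52333)/816565 = √(((40 + 4*15) + 680) - 52333)/816565 = √(((40 + 60) + 680) - 52333)*(1/816565) = √((100 + 680) - 52333)*(1/816565) = √(780 - 52333)*(1/816565) = √(-51553)*(1/816565) = (I*√51553)*(1/816565) = I*√51553/816565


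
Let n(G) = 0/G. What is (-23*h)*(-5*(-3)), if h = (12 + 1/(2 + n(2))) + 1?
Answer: -9315/2 ≈ -4657.5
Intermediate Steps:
n(G) = 0
h = 27/2 (h = (12 + 1/(2 + 0)) + 1 = (12 + 1/2) + 1 = (12 + ½) + 1 = 25/2 + 1 = 27/2 ≈ 13.500)
(-23*h)*(-5*(-3)) = (-23*27/2)*(-5*(-3)) = -621/2*15 = -9315/2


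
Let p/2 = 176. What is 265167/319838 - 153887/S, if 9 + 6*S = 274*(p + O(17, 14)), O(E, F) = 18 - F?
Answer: -11715234717/1356321710 ≈ -8.6375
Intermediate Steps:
p = 352 (p = 2*176 = 352)
S = 97535/6 (S = -3/2 + (274*(352 + (18 - 1*14)))/6 = -3/2 + (274*(352 + (18 - 14)))/6 = -3/2 + (274*(352 + 4))/6 = -3/2 + (274*356)/6 = -3/2 + (⅙)*97544 = -3/2 + 48772/3 = 97535/6 ≈ 16256.)
265167/319838 - 153887/S = 265167/319838 - 153887/97535/6 = 265167*(1/319838) - 153887*6/97535 = 11529/13906 - 923322/97535 = -11715234717/1356321710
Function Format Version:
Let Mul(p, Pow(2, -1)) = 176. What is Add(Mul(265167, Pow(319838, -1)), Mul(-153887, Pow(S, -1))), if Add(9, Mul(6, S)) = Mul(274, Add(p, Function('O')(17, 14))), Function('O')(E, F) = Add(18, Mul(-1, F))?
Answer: Rational(-11715234717, 1356321710) ≈ -8.6375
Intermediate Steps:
p = 352 (p = Mul(2, 176) = 352)
S = Rational(97535, 6) (S = Add(Rational(-3, 2), Mul(Rational(1, 6), Mul(274, Add(352, Add(18, Mul(-1, 14)))))) = Add(Rational(-3, 2), Mul(Rational(1, 6), Mul(274, Add(352, Add(18, -14))))) = Add(Rational(-3, 2), Mul(Rational(1, 6), Mul(274, Add(352, 4)))) = Add(Rational(-3, 2), Mul(Rational(1, 6), Mul(274, 356))) = Add(Rational(-3, 2), Mul(Rational(1, 6), 97544)) = Add(Rational(-3, 2), Rational(48772, 3)) = Rational(97535, 6) ≈ 16256.)
Add(Mul(265167, Pow(319838, -1)), Mul(-153887, Pow(S, -1))) = Add(Mul(265167, Pow(319838, -1)), Mul(-153887, Pow(Rational(97535, 6), -1))) = Add(Mul(265167, Rational(1, 319838)), Mul(-153887, Rational(6, 97535))) = Add(Rational(11529, 13906), Rational(-923322, 97535)) = Rational(-11715234717, 1356321710)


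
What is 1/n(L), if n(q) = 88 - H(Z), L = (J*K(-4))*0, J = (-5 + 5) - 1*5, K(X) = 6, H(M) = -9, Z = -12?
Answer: 1/97 ≈ 0.010309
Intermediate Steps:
J = -5 (J = 0 - 5 = -5)
L = 0 (L = -5*6*0 = -30*0 = 0)
n(q) = 97 (n(q) = 88 - 1*(-9) = 88 + 9 = 97)
1/n(L) = 1/97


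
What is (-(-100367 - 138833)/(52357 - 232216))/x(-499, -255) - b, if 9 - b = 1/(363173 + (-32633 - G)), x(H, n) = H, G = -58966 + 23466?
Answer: -295579980807119/32851958591640 ≈ -8.9973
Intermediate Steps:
G = -35500
b = 3294359/366040 (b = 9 - 1/(363173 + (-32633 - 1*(-35500))) = 9 - 1/(363173 + (-32633 + 35500)) = 9 - 1/(363173 + 2867) = 9 - 1/366040 = 3294359/366040 ≈ 9.0000)
(-(-100367 - 138833)/(52357 - 232216))/x(-499, -255) - b = -(-100367 - 138833)/(52357 - 232216)/(-499) - 1*3294359/366040 = -(-239200)/(-179859)*(-1/499) - 3294359/366040 = -(-239200)*(-1)/179859*(-1/499) - 3294359/366040 = -1*239200/179859*(-1/499) - 3294359/366040 = -239200/179859*(-1/499) - 3294359/366040 = 239200/89749641 - 3294359/366040 = -295579980807119/32851958591640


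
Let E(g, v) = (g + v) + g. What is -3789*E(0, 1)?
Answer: -3789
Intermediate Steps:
E(g, v) = v + 2*g
-3789*E(0, 1) = -3789*(1 + 2*0) = -3789*(1 + 0) = -3789*1 = -3789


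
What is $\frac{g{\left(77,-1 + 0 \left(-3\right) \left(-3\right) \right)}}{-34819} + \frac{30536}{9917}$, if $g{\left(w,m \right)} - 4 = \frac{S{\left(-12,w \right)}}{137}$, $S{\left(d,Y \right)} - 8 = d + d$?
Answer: $\frac{145657642964}{47306103151} \approx 3.079$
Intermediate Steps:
$S{\left(d,Y \right)} = 8 + 2 d$ ($S{\left(d,Y \right)} = 8 + \left(d + d\right) = 8 + 2 d$)
$g{\left(w,m \right)} = \frac{532}{137}$ ($g{\left(w,m \right)} = 4 + \frac{8 + 2 \left(-12\right)}{137} = 4 + \left(8 - 24\right) \frac{1}{137} = 4 - \frac{16}{137} = \frac{532}{137}$)
$\frac{g{\left(77,-1 + 0 \left(-3\right) \left(-3\right) \right)}}{-34819} + \frac{30536}{9917} = \frac{532}{137 \left(-34819\right)} + \frac{30536}{9917} = \frac{532}{137} \left(- \frac{1}{34819}\right) + 30536 \cdot \frac{1}{9917} = - \frac{532}{4770203} + \frac{30536}{9917} = \frac{145657642964}{47306103151}$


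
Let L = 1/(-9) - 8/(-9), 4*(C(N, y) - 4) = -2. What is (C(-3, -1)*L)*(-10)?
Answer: -245/9 ≈ -27.222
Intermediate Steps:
C(N, y) = 7/2 (C(N, y) = 4 + (¼)*(-2) = 4 - ½ = 7/2)
L = 7/9 (L = 1*(-⅑) - 8*(-⅑) = -⅑ + 8/9 = 7/9 ≈ 0.77778)
(C(-3, -1)*L)*(-10) = ((7/2)*(7/9))*(-10) = (49/18)*(-10) = -245/9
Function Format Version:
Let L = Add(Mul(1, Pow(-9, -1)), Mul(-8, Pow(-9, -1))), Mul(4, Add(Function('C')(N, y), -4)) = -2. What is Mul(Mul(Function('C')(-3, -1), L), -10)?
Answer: Rational(-245, 9) ≈ -27.222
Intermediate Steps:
Function('C')(N, y) = Rational(7, 2) (Function('C')(N, y) = Add(4, Mul(Rational(1, 4), -2)) = Add(4, Rational(-1, 2)) = Rational(7, 2))
L = Rational(7, 9) (L = Add(Mul(1, Rational(-1, 9)), Mul(-8, Rational(-1, 9))) = Add(Rational(-1, 9), Rational(8, 9)) = Rational(7, 9) ≈ 0.77778)
Mul(Mul(Function('C')(-3, -1), L), -10) = Mul(Mul(Rational(7, 2), Rational(7, 9)), -10) = Mul(Rational(49, 18), -10) = Rational(-245, 9)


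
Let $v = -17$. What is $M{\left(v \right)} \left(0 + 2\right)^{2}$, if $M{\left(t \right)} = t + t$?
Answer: $-136$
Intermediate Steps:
$M{\left(t \right)} = 2 t$
$M{\left(v \right)} \left(0 + 2\right)^{2} = 2 \left(-17\right) \left(0 + 2\right)^{2} = - 34 \cdot 2^{2} = \left(-34\right) 4 = -136$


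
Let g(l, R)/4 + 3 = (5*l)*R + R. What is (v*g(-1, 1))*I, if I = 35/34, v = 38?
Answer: -18620/17 ≈ -1095.3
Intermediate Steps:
g(l, R) = -12 + 4*R + 20*R*l (g(l, R) = -12 + 4*((5*l)*R + R) = -12 + 4*(5*R*l + R) = -12 + 4*(R + 5*R*l) = -12 + (4*R + 20*R*l) = -12 + 4*R + 20*R*l)
I = 35/34 (I = 35*(1/34) = 35/34 ≈ 1.0294)
(v*g(-1, 1))*I = (38*(-12 + 4*1 + 20*1*(-1)))*(35/34) = (38*(-12 + 4 - 20))*(35/34) = (38*(-28))*(35/34) = -1064*35/34 = -18620/17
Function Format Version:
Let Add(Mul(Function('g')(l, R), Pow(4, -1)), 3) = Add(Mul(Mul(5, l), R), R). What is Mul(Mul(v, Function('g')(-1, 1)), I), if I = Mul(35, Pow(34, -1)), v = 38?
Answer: Rational(-18620, 17) ≈ -1095.3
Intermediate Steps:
Function('g')(l, R) = Add(-12, Mul(4, R), Mul(20, R, l)) (Function('g')(l, R) = Add(-12, Mul(4, Add(Mul(Mul(5, l), R), R))) = Add(-12, Mul(4, Add(Mul(5, R, l), R))) = Add(-12, Mul(4, Add(R, Mul(5, R, l)))) = Add(-12, Add(Mul(4, R), Mul(20, R, l))) = Add(-12, Mul(4, R), Mul(20, R, l)))
I = Rational(35, 34) (I = Mul(35, Rational(1, 34)) = Rational(35, 34) ≈ 1.0294)
Mul(Mul(v, Function('g')(-1, 1)), I) = Mul(Mul(38, Add(-12, Mul(4, 1), Mul(20, 1, -1))), Rational(35, 34)) = Mul(Mul(38, Add(-12, 4, -20)), Rational(35, 34)) = Mul(Mul(38, -28), Rational(35, 34)) = Mul(-1064, Rational(35, 34)) = Rational(-18620, 17)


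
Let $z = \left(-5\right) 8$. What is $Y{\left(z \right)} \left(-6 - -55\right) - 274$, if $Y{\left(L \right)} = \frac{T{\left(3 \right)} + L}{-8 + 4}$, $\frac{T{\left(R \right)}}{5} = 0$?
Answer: $216$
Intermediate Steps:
$T{\left(R \right)} = 0$ ($T{\left(R \right)} = 5 \cdot 0 = 0$)
$z = -40$
$Y{\left(L \right)} = - \frac{L}{4}$ ($Y{\left(L \right)} = \frac{0 + L}{-8 + 4} = \frac{L}{-4} = L \left(- \frac{1}{4}\right) = - \frac{L}{4}$)
$Y{\left(z \right)} \left(-6 - -55\right) - 274 = \left(- \frac{1}{4}\right) \left(-40\right) \left(-6 - -55\right) - 274 = 10 \left(-6 + 55\right) - 274 = 10 \cdot 49 - 274 = 490 - 274 = 216$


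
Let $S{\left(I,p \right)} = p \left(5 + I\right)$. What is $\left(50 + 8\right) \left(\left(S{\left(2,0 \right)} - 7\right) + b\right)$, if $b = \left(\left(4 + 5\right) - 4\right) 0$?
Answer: $-406$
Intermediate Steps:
$b = 0$ ($b = \left(9 - 4\right) 0 = 5 \cdot 0 = 0$)
$\left(50 + 8\right) \left(\left(S{\left(2,0 \right)} - 7\right) + b\right) = \left(50 + 8\right) \left(\left(0 \left(5 + 2\right) - 7\right) + 0\right) = 58 \left(\left(0 \cdot 7 - 7\right) + 0\right) = 58 \left(\left(0 - 7\right) + 0\right) = 58 \left(-7 + 0\right) = 58 \left(-7\right) = -406$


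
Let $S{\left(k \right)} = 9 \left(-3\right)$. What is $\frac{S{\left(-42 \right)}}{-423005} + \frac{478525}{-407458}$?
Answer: $- \frac{202407466259}{172356771290} \approx -1.1744$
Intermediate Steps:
$S{\left(k \right)} = -27$
$\frac{S{\left(-42 \right)}}{-423005} + \frac{478525}{-407458} = - \frac{27}{-423005} + \frac{478525}{-407458} = \left(-27\right) \left(- \frac{1}{423005}\right) + 478525 \left(- \frac{1}{407458}\right) = \frac{27}{423005} - \frac{478525}{407458} = - \frac{202407466259}{172356771290}$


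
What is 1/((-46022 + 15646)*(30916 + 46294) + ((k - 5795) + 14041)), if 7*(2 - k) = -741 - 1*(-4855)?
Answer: -7/16417263098 ≈ -4.2638e-10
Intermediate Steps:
k = -4100/7 (k = 2 - (-741 - 1*(-4855))/7 = 2 - (-741 + 4855)/7 = 2 - 1/7*4114 = 2 - 4114/7 = -4100/7 ≈ -585.71)
1/((-46022 + 15646)*(30916 + 46294) + ((k - 5795) + 14041)) = 1/((-46022 + 15646)*(30916 + 46294) + ((-4100/7 - 5795) + 14041)) = 1/(-30376*77210 + (-44665/7 + 14041)) = 1/(-2345330960 + 53622/7) = 1/(-16417263098/7) = -7/16417263098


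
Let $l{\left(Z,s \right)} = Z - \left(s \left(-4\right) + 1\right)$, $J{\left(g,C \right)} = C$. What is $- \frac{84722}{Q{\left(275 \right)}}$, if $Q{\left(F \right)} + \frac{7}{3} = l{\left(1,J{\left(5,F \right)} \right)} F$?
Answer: $- \frac{254166}{907493} \approx -0.28008$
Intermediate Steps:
$l{\left(Z,s \right)} = -1 + Z + 4 s$ ($l{\left(Z,s \right)} = Z - \left(- 4 s + 1\right) = Z - \left(1 - 4 s\right) = Z + \left(-1 + 4 s\right) = -1 + Z + 4 s$)
$Q{\left(F \right)} = - \frac{7}{3} + 4 F^{2}$ ($Q{\left(F \right)} = - \frac{7}{3} + \left(-1 + 1 + 4 F\right) F = - \frac{7}{3} + 4 F F = - \frac{7}{3} + 4 F^{2}$)
$- \frac{84722}{Q{\left(275 \right)}} = - \frac{84722}{- \frac{7}{3} + 4 \cdot 275^{2}} = - \frac{84722}{- \frac{7}{3} + 4 \cdot 75625} = - \frac{84722}{- \frac{7}{3} + 302500} = - \frac{84722}{\frac{907493}{3}} = \left(-84722\right) \frac{3}{907493} = - \frac{254166}{907493}$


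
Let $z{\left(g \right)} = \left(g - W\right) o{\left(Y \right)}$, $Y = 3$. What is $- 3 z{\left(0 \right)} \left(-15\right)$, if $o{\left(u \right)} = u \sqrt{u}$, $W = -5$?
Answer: $675 \sqrt{3} \approx 1169.1$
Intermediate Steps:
$o{\left(u \right)} = u^{\frac{3}{2}}$
$z{\left(g \right)} = 3 \sqrt{3} \left(5 + g\right)$ ($z{\left(g \right)} = \left(g - -5\right) 3^{\frac{3}{2}} = \left(g + 5\right) 3 \sqrt{3} = \left(5 + g\right) 3 \sqrt{3} = 3 \sqrt{3} \left(5 + g\right)$)
$- 3 z{\left(0 \right)} \left(-15\right) = - 3 \cdot 3 \sqrt{3} \left(5 + 0\right) \left(-15\right) = - 3 \cdot 3 \sqrt{3} \cdot 5 \left(-15\right) = - 3 \cdot 15 \sqrt{3} \left(-15\right) = - 45 \sqrt{3} \left(-15\right) = 675 \sqrt{3}$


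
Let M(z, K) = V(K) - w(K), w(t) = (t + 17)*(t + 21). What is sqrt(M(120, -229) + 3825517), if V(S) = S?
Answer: 2*sqrt(945298) ≈ 1944.5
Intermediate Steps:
w(t) = (17 + t)*(21 + t)
M(z, K) = -357 - K**2 - 37*K (M(z, K) = K - (357 + K**2 + 38*K) = K + (-357 - K**2 - 38*K) = -357 - K**2 - 37*K)
sqrt(M(120, -229) + 3825517) = sqrt((-357 - 1*(-229)**2 - 37*(-229)) + 3825517) = sqrt((-357 - 1*52441 + 8473) + 3825517) = sqrt((-357 - 52441 + 8473) + 3825517) = sqrt(-44325 + 3825517) = sqrt(3781192) = 2*sqrt(945298)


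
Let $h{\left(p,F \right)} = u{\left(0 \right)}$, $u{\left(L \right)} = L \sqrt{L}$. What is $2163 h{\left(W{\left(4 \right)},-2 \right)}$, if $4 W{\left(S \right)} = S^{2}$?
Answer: $0$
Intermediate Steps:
$u{\left(L \right)} = L^{\frac{3}{2}}$
$W{\left(S \right)} = \frac{S^{2}}{4}$
$h{\left(p,F \right)} = 0$ ($h{\left(p,F \right)} = 0^{\frac{3}{2}} = 0$)
$2163 h{\left(W{\left(4 \right)},-2 \right)} = 2163 \cdot 0 = 0$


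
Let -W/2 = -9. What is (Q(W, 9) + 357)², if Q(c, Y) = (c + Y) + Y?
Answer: 154449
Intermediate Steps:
W = 18 (W = -2*(-9) = 18)
Q(c, Y) = c + 2*Y (Q(c, Y) = (Y + c) + Y = c + 2*Y)
(Q(W, 9) + 357)² = ((18 + 2*9) + 357)² = ((18 + 18) + 357)² = (36 + 357)² = 393² = 154449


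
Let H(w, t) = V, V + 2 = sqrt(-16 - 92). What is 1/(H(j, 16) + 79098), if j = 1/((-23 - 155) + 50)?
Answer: 19774/1564044331 - 3*I*sqrt(3)/3128088662 ≈ 1.2643e-5 - 1.6611e-9*I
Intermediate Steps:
j = -1/128 (j = 1/(-178 + 50) = 1/(-128) = -1/128 ≈ -0.0078125)
V = -2 + 6*I*sqrt(3) (V = -2 + sqrt(-16 - 92) = -2 + sqrt(-108) = -2 + 6*I*sqrt(3) ≈ -2.0 + 10.392*I)
H(w, t) = -2 + 6*I*sqrt(3)
1/(H(j, 16) + 79098) = 1/((-2 + 6*I*sqrt(3)) + 79098) = 1/(79096 + 6*I*sqrt(3))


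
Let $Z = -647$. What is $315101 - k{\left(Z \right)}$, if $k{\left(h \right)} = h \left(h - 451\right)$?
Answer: $-395305$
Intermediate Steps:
$k{\left(h \right)} = h \left(-451 + h\right)$
$315101 - k{\left(Z \right)} = 315101 - - 647 \left(-451 - 647\right) = 315101 - \left(-647\right) \left(-1098\right) = 315101 - 710406 = -395305$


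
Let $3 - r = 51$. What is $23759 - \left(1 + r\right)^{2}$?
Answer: $21550$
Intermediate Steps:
$r = -48$ ($r = 3 - 51 = -48$)
$23759 - \left(1 + r\right)^{2} = 23759 - \left(1 - 48\right)^{2} = 23759 - \left(-47\right)^{2} = 23759 - 2209 = 21550$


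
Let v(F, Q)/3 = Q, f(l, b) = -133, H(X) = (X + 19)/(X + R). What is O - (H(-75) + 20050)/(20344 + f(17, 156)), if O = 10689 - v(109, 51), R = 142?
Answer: 14265844138/1354137 ≈ 10535.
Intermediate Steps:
H(X) = (19 + X)/(142 + X) (H(X) = (X + 19)/(X + 142) = (19 + X)/(142 + X))
v(F, Q) = 3*Q
O = 10536 (O = 10689 - 3*51 = 10689 - 1*153 = 10689 - 153 = 10536)
O - (H(-75) + 20050)/(20344 + f(17, 156)) = 10536 - ((19 - 75)/(142 - 75) + 20050)/(20344 - 133) = 10536 - (-56/67 + 20050)/20211 = 10536 - 1343294/(67*20211) = 10536 - 1*1343294/1354137 = 10536 - 1343294/1354137 = 14265844138/1354137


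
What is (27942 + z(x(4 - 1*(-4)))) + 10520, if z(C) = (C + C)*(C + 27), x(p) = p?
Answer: 39022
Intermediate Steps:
z(C) = 2*C*(27 + C) (z(C) = (2*C)*(27 + C) = 2*C*(27 + C))
(27942 + z(x(4 - 1*(-4)))) + 10520 = (27942 + 2*(4 - 1*(-4))*(27 + (4 - 1*(-4)))) + 10520 = (27942 + 2*(4 + 4)*(27 + (4 + 4))) + 10520 = (27942 + 2*8*(27 + 8)) + 10520 = (27942 + 2*8*35) + 10520 = (27942 + 560) + 10520 = 28502 + 10520 = 39022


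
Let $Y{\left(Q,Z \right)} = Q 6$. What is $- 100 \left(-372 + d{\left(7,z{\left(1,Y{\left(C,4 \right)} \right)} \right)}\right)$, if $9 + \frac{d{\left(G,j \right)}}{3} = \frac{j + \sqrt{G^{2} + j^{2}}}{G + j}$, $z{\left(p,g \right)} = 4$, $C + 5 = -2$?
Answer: $\frac{437700}{11} - \frac{300 \sqrt{65}}{11} \approx 39571.0$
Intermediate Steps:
$C = -7$ ($C = -5 - 2 = -7$)
$Y{\left(Q,Z \right)} = 6 Q$
$d{\left(G,j \right)} = -27 + \frac{3 \left(j + \sqrt{G^{2} + j^{2}}\right)}{G + j}$ ($d{\left(G,j \right)} = -27 + 3 \frac{j + \sqrt{G^{2} + j^{2}}}{G + j} = -27 + \frac{3 \left(j + \sqrt{G^{2} + j^{2}}\right)}{G + j}$)
$- 100 \left(-372 + d{\left(7,z{\left(1,Y{\left(C,4 \right)} \right)} \right)}\right) = - 100 \left(-372 + \frac{3 \left(\sqrt{7^{2} + 4^{2}} - 63 - 32\right)}{7 + 4}\right) = - 100 \left(-372 + \frac{3 \left(\sqrt{49 + 16} - 63 - 32\right)}{11}\right) = - 100 \left(-372 + 3 \cdot \frac{1}{11} \left(\sqrt{65} - 63 - 32\right)\right) = - 100 \left(-372 + 3 \cdot \frac{1}{11} \left(-95 + \sqrt{65}\right)\right) = - 100 \left(-372 - \left(\frac{285}{11} - \frac{3 \sqrt{65}}{11}\right)\right) = - 100 \left(- \frac{4377}{11} + \frac{3 \sqrt{65}}{11}\right) = \frac{437700}{11} - \frac{300 \sqrt{65}}{11}$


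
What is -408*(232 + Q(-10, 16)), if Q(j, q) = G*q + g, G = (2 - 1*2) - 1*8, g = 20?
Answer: -50592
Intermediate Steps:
G = -8 (G = (2 - 2) - 8 = 0 - 8 = -8)
Q(j, q) = 20 - 8*q (Q(j, q) = -8*q + 20 = 20 - 8*q)
-408*(232 + Q(-10, 16)) = -408*(232 + (20 - 8*16)) = -408*(232 + (20 - 128)) = -408*(232 - 108) = -408*124 = -50592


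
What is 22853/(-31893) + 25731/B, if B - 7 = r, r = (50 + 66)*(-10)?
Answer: -846988292/36772629 ≈ -23.033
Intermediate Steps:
r = -1160 (r = 116*(-10) = -1160)
B = -1153 (B = 7 - 1160 = -1153)
22853/(-31893) + 25731/B = 22853/(-31893) + 25731/(-1153) = 22853*(-1/31893) + 25731*(-1/1153) = -22853/31893 - 25731/1153 = -846988292/36772629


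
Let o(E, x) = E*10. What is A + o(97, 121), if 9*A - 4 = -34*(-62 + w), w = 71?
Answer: 8428/9 ≈ 936.44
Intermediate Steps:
o(E, x) = 10*E
A = -302/9 (A = 4/9 + (-34*(-62 + 71))/9 = 4/9 + (-34*9)/9 = 4/9 + (⅑)*(-306) = 4/9 - 34 = -302/9 ≈ -33.556)
A + o(97, 121) = -302/9 + 10*97 = -302/9 + 970 = 8428/9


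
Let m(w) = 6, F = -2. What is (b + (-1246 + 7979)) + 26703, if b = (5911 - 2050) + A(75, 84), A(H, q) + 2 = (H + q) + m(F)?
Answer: 37460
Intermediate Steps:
A(H, q) = 4 + H + q (A(H, q) = -2 + ((H + q) + 6) = -2 + (6 + H + q) = 4 + H + q)
b = 4024 (b = (5911 - 2050) + (4 + 75 + 84) = 3861 + 163 = 4024)
(b + (-1246 + 7979)) + 26703 = (4024 + (-1246 + 7979)) + 26703 = (4024 + 6733) + 26703 = 10757 + 26703 = 37460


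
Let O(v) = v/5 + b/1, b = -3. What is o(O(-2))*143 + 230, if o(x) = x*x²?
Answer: -673809/125 ≈ -5390.5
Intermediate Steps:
O(v) = -3 + v/5 (O(v) = v/5 - 3/1 = v*(⅕) - 3*1 = v/5 - 3 = -3 + v/5)
o(x) = x³
o(O(-2))*143 + 230 = (-3 + (⅕)*(-2))³*143 + 230 = (-3 - ⅖)³*143 + 230 = (-17/5)³*143 + 230 = -4913/125*143 + 230 = -702559/125 + 230 = -673809/125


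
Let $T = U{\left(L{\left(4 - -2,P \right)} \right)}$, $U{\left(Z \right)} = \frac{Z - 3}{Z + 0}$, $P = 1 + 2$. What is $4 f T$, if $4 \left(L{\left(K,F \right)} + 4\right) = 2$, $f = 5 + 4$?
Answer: $\frac{468}{7} \approx 66.857$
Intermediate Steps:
$f = 9$
$P = 3$
$L{\left(K,F \right)} = - \frac{7}{2}$ ($L{\left(K,F \right)} = -4 + \frac{1}{4} \cdot 2 = -4 + \frac{1}{2} = - \frac{7}{2}$)
$U{\left(Z \right)} = \frac{-3 + Z}{Z}$
$T = \frac{13}{7}$ ($T = \frac{-3 - \frac{7}{2}}{- \frac{7}{2}} = \left(- \frac{2}{7}\right) \left(- \frac{13}{2}\right) = \frac{13}{7} \approx 1.8571$)
$4 f T = 4 \cdot 9 \cdot \frac{13}{7} = 36 \cdot \frac{13}{7} = \frac{468}{7}$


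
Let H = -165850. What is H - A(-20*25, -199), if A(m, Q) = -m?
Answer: -166350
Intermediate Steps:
H - A(-20*25, -199) = -165850 - (-1)*(-20*25) = -165850 - (-1)*(-500) = -165850 - 1*500 = -165850 - 500 = -166350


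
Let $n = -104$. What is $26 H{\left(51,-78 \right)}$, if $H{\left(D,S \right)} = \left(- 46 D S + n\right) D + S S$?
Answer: $242662368$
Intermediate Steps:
$H{\left(D,S \right)} = S^{2} + D \left(-104 - 46 D S\right)$ ($H{\left(D,S \right)} = \left(- 46 D S - 104\right) D + S S = \left(- 46 D S - 104\right) D + S^{2} = \left(-104 - 46 D S\right) D + S^{2} = D \left(-104 - 46 D S\right) + S^{2} = S^{2} + D \left(-104 - 46 D S\right)$)
$26 H{\left(51,-78 \right)} = 26 \left(\left(-78\right)^{2} - 5304 - - 3588 \cdot 51^{2}\right) = 26 \left(6084 - 5304 - \left(-3588\right) 2601\right) = 26 \left(6084 - 5304 + 9332388\right) = 26 \cdot 9333168 = 242662368$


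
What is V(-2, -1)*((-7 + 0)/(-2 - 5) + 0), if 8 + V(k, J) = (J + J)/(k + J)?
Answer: -22/3 ≈ -7.3333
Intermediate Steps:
V(k, J) = -8 + 2*J/(J + k) (V(k, J) = -8 + (J + J)/(k + J) = -8 + (2*J)/(J + k) = -8 + 2*J/(J + k))
V(-2, -1)*((-7 + 0)/(-2 - 5) + 0) = (2*(-4*(-2) - 3*(-1))/(-1 - 2))*((-7 + 0)/(-2 - 5) + 0) = (2*(8 + 3)/(-3))*(-7/(-7) + 0) = (2*(-⅓)*11)*(-7*(-⅐) + 0) = -22*(1 + 0)/3 = -22/3*1 = -22/3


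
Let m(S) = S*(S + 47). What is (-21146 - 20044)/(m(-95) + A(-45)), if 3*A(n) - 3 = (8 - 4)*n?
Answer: -41190/4501 ≈ -9.1513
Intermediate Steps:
A(n) = 1 + 4*n/3 (A(n) = 1 + ((8 - 4)*n)/3 = 1 + (4*n)/3 = 1 + 4*n/3)
m(S) = S*(47 + S)
(-21146 - 20044)/(m(-95) + A(-45)) = (-21146 - 20044)/(-95*(47 - 95) + (1 + (4/3)*(-45))) = -41190/(-95*(-48) + (1 - 60)) = -41190/(4560 - 59) = -41190/4501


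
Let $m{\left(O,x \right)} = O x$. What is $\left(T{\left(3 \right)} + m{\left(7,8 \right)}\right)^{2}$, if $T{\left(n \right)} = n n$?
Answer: $4225$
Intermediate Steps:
$T{\left(n \right)} = n^{2}$
$\left(T{\left(3 \right)} + m{\left(7,8 \right)}\right)^{2} = \left(3^{2} + 7 \cdot 8\right)^{2} = \left(9 + 56\right)^{2} = 65^{2} = 4225$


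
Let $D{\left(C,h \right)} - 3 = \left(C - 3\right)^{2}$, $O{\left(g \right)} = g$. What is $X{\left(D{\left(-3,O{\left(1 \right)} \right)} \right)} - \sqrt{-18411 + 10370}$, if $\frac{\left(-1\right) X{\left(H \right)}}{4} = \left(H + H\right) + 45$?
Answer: $-492 - i \sqrt{8041} \approx -492.0 - 89.672 i$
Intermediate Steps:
$D{\left(C,h \right)} = 3 + \left(-3 + C\right)^{2}$ ($D{\left(C,h \right)} = 3 + \left(C - 3\right)^{2} = 3 + \left(-3 + C\right)^{2}$)
$X{\left(H \right)} = -180 - 8 H$ ($X{\left(H \right)} = - 4 \left(\left(H + H\right) + 45\right) = - 4 \left(2 H + 45\right) = - 4 \left(45 + 2 H\right) = -180 - 8 H$)
$X{\left(D{\left(-3,O{\left(1 \right)} \right)} \right)} - \sqrt{-18411 + 10370} = \left(-180 - 8 \left(3 + \left(-3 - 3\right)^{2}\right)\right) - \sqrt{-18411 + 10370} = \left(-180 - 8 \left(3 + \left(-6\right)^{2}\right)\right) - \sqrt{-8041} = \left(-180 - 8 \left(3 + 36\right)\right) - i \sqrt{8041} = \left(-180 - 312\right) - i \sqrt{8041} = -492 - i \sqrt{8041}$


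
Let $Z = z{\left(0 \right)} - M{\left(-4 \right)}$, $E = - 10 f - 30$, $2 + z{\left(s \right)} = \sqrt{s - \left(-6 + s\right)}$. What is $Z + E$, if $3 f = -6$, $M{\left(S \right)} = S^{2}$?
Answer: $-28 + \sqrt{6} \approx -25.551$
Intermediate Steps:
$f = -2$ ($f = \frac{1}{3} \left(-6\right) = -2$)
$z{\left(s \right)} = -2 + \sqrt{6}$ ($z{\left(s \right)} = -2 + \sqrt{s - \left(-6 + s\right)} = -2 + \sqrt{6}$)
$E = -10$ ($E = \left(-10\right) \left(-2\right) - 30 = 20 - 30 = -10$)
$Z = -18 + \sqrt{6}$ ($Z = \left(-2 + \sqrt{6}\right) - \left(-4\right)^{2} = \left(-2 + \sqrt{6}\right) - 16 = -18 + \sqrt{6} \approx -15.551$)
$Z + E = \left(-18 + \sqrt{6}\right) - 10 = -28 + \sqrt{6}$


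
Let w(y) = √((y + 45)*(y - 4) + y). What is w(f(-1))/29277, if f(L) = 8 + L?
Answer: √163/29277 ≈ 0.00043608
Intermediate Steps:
w(y) = √(y + (-4 + y)*(45 + y)) (w(y) = √((45 + y)*(-4 + y) + y) = √((-4 + y)*(45 + y) + y) = √(y + (-4 + y)*(45 + y)))
w(f(-1))/29277 = √(-180 + (8 - 1)² + 42*(8 - 1))/29277 = √(-180 + 7² + 42*7)*(1/29277) = √(-180 + 49 + 294)*(1/29277) = √163*(1/29277) = √163/29277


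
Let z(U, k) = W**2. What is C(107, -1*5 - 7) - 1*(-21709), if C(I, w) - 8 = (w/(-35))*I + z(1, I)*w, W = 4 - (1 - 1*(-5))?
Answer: 759699/35 ≈ 21706.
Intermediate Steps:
W = -2 (W = 4 - (1 + 5) = 4 - 1*6 = 4 - 6 = -2)
z(U, k) = 4 (z(U, k) = (-2)**2 = 4)
C(I, w) = 8 + 4*w - I*w/35 (C(I, w) = 8 + ((w/(-35))*I + 4*w) = 8 + ((w*(-1/35))*I + 4*w) = 8 + ((-w/35)*I + 4*w) = 8 + (-I*w/35 + 4*w) = 8 + (4*w - I*w/35) = 8 + 4*w - I*w/35)
C(107, -1*5 - 7) - 1*(-21709) = (8 + 4*(-1*5 - 7) - 1/35*107*(-1*5 - 7)) - 1*(-21709) = (8 + 4*(-5 - 7) - 1/35*107*(-5 - 7)) + 21709 = (8 + 4*(-12) - 1/35*107*(-12)) + 21709 = (8 - 48 + 1284/35) + 21709 = -116/35 + 21709 = 759699/35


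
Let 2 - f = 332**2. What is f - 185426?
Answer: -295648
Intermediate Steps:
f = -110222 (f = 2 - 1*332**2 = 2 - 1*110224 = 2 - 110224 = -110222)
f - 185426 = -110222 - 185426 = -295648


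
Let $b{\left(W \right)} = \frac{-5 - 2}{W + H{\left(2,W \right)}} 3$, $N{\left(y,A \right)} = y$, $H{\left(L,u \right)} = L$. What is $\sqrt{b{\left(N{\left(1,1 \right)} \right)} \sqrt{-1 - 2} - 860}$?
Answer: $\sqrt{-860 - 7 i \sqrt{3}} \approx 0.2067 - 29.326 i$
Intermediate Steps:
$b{\left(W \right)} = - \frac{21}{2 + W}$ ($b{\left(W \right)} = \frac{-5 - 2}{W + 2} \cdot 3 = - \frac{7}{2 + W} 3 = - \frac{21}{2 + W}$)
$\sqrt{b{\left(N{\left(1,1 \right)} \right)} \sqrt{-1 - 2} - 860} = \sqrt{- \frac{21}{2 + 1} \sqrt{-1 - 2} - 860} = \sqrt{- \frac{21}{3} \sqrt{-1 - 2} - 860} = \sqrt{\left(-21\right) \frac{1}{3} \sqrt{-3} - 860} = \sqrt{- 7 i \sqrt{3} - 860} = \sqrt{-860 - 7 i \sqrt{3}}$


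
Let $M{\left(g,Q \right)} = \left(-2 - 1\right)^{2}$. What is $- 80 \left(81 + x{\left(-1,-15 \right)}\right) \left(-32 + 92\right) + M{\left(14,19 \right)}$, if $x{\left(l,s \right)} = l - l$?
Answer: $-388791$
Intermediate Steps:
$x{\left(l,s \right)} = 0$
$M{\left(g,Q \right)} = 9$ ($M{\left(g,Q \right)} = \left(-3\right)^{2} = 9$)
$- 80 \left(81 + x{\left(-1,-15 \right)}\right) \left(-32 + 92\right) + M{\left(14,19 \right)} = - 80 \left(81 + 0\right) \left(-32 + 92\right) + 9 = - 80 \cdot 81 \cdot 60 + 9 = \left(-80\right) 4860 + 9 = -388800 + 9 = -388791$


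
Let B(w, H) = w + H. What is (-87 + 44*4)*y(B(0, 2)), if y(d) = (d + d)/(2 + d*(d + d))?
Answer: 178/5 ≈ 35.600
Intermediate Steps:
B(w, H) = H + w
y(d) = 2*d/(2 + 2*d²) (y(d) = (2*d)/(2 + d*(2*d)) = (2*d)/(2 + 2*d²) = 2*d/(2 + 2*d²))
(-87 + 44*4)*y(B(0, 2)) = (-87 + 44*4)*((2 + 0)/(1 + (2 + 0)²)) = (-87 + 176)*(2/(1 + 2²)) = 89*(2/(1 + 4)) = 89*(2/5) = 89*(2*(⅕)) = 89*(⅖) = 178/5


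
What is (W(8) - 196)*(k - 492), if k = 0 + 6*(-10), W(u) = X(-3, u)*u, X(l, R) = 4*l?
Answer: 161184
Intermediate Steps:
W(u) = -12*u (W(u) = (4*(-3))*u = -12*u)
k = -60 (k = 0 - 60 = -60)
(W(8) - 196)*(k - 492) = (-12*8 - 196)*(-60 - 492) = (-96 - 196)*(-552) = -292*(-552) = 161184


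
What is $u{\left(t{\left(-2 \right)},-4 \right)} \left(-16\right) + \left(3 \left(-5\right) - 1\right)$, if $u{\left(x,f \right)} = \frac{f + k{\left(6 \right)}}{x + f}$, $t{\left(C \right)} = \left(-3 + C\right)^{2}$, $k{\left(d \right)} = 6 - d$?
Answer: $- \frac{272}{21} \approx -12.952$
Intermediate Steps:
$u{\left(x,f \right)} = \frac{f}{f + x}$ ($u{\left(x,f \right)} = \frac{f + \left(6 - 6\right)}{x + f} = \frac{f + \left(6 - 6\right)}{f + x} = \frac{f + 0}{f + x} = \frac{f}{f + x}$)
$u{\left(t{\left(-2 \right)},-4 \right)} \left(-16\right) + \left(3 \left(-5\right) - 1\right) = - \frac{4}{-4 + \left(-3 - 2\right)^{2}} \left(-16\right) + \left(3 \left(-5\right) - 1\right) = - \frac{4}{-4 + \left(-5\right)^{2}} \left(-16\right) - 16 = - \frac{4}{-4 + 25} \left(-16\right) - 16 = - \frac{4}{21} \left(-16\right) - 16 = \left(-4\right) \frac{1}{21} \left(-16\right) - 16 = \left(- \frac{4}{21}\right) \left(-16\right) - 16 = \frac{64}{21} - 16 = - \frac{272}{21}$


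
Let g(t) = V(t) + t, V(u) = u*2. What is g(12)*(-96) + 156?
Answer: -3300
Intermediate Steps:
V(u) = 2*u
g(t) = 3*t (g(t) = 2*t + t = 3*t)
g(12)*(-96) + 156 = (3*12)*(-96) + 156 = 36*(-96) + 156 = -3456 + 156 = -3300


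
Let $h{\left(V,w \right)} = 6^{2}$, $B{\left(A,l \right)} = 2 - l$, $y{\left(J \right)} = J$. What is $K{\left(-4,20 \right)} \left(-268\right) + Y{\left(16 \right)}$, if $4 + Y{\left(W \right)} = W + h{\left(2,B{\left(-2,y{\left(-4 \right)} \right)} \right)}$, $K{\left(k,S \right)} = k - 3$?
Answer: $1924$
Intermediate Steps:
$K{\left(k,S \right)} = -3 + k$ ($K{\left(k,S \right)} = k - 3 = -3 + k$)
$h{\left(V,w \right)} = 36$
$Y{\left(W \right)} = 32 + W$ ($Y{\left(W \right)} = -4 + \left(W + 36\right) = -4 + \left(36 + W\right) = 32 + W$)
$K{\left(-4,20 \right)} \left(-268\right) + Y{\left(16 \right)} = \left(-3 - 4\right) \left(-268\right) + \left(32 + 16\right) = \left(-7\right) \left(-268\right) + 48 = 1876 + 48 = 1924$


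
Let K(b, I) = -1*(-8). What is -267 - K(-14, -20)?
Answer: -275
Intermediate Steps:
K(b, I) = 8
-267 - K(-14, -20) = -267 - 1*8 = -267 - 8 = -275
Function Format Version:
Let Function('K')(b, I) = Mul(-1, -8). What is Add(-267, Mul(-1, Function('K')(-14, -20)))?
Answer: -275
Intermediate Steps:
Function('K')(b, I) = 8
Add(-267, Mul(-1, Function('K')(-14, -20))) = Add(-267, Mul(-1, 8)) = Add(-267, -8) = -275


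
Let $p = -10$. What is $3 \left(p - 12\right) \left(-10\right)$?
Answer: $660$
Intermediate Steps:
$3 \left(p - 12\right) \left(-10\right) = 3 \left(-10 - 12\right) \left(-10\right) = 3 \left(\left(-22\right) \left(-10\right)\right) = 3 \cdot 220 = 660$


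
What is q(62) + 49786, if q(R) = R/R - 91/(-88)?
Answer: 4381347/88 ≈ 49788.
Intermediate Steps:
q(R) = 179/88 (q(R) = 1 - 91*(-1/88) = 1 + 91/88 = 179/88)
q(62) + 49786 = 179/88 + 49786 = 4381347/88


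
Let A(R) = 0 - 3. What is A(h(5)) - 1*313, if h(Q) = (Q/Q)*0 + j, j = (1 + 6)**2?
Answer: -316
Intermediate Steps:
j = 49 (j = 7**2 = 49)
h(Q) = 49 (h(Q) = (Q/Q)*0 + 49 = 1*0 + 49 = 0 + 49 = 49)
A(R) = -3
A(h(5)) - 1*313 = -3 - 1*313 = -3 - 313 = -316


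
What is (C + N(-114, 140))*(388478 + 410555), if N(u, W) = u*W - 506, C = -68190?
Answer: -67642937648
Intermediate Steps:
N(u, W) = -506 + W*u (N(u, W) = W*u - 506 = -506 + W*u)
(C + N(-114, 140))*(388478 + 410555) = (-68190 + (-506 + 140*(-114)))*(388478 + 410555) = (-68190 + (-506 - 15960))*799033 = (-68190 - 16466)*799033 = -84656*799033 = -67642937648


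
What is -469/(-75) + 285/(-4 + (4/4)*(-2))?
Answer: -6187/150 ≈ -41.247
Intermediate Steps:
-469/(-75) + 285/(-4 + (4/4)*(-2)) = -469*(-1/75) + 285/(-4 + (4*(¼))*(-2)) = 469/75 + 285/(-4 + 1*(-2)) = 469/75 + 285/(-4 - 2) = 469/75 + 285/(-6) = 469/75 + 285*(-⅙) = 469/75 - 95/2 = -6187/150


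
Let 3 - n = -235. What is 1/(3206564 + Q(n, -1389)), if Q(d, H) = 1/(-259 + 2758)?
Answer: 2499/8013203437 ≈ 3.1186e-7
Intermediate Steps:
n = 238 (n = 3 - 1*(-235) = 3 + 235 = 238)
Q(d, H) = 1/2499
1/(3206564 + Q(n, -1389)) = 1/(3206564 + 1/2499) = 1/(8013203437/2499) = 2499/8013203437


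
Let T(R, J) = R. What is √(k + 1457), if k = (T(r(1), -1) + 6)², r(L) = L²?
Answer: √1506 ≈ 38.807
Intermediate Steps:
k = 49 (k = (1² + 6)² = (1 + 6)² = 7² = 49)
√(k + 1457) = √(49 + 1457) = √1506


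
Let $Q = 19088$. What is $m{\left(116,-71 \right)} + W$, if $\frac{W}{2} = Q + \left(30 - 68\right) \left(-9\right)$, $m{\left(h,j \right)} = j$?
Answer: $38789$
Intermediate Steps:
$W = 38860$ ($W = 2 \left(19088 + \left(30 - 68\right) \left(-9\right)\right) = 2 \left(19088 - -342\right) = 2 \left(19088 + 342\right) = 2 \cdot 19430 = 38860$)
$m{\left(116,-71 \right)} + W = -71 + 38860 = 38789$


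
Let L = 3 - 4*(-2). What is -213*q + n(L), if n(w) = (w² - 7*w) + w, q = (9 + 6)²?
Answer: -47870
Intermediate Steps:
L = 11 (L = 3 + 8 = 11)
q = 225 (q = 15² = 225)
n(w) = w² - 6*w
-213*q + n(L) = -213*225 + 11*(-6 + 11) = -47925 + 11*5 = -47925 + 55 = -47870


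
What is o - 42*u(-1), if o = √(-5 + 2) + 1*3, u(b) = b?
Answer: 45 + I*√3 ≈ 45.0 + 1.732*I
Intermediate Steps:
o = 3 + I*√3 (o = √(-3) + 3 = I*√3 + 3 = 3 + I*√3 ≈ 3.0 + 1.732*I)
o - 42*u(-1) = (3 + I*√3) - 42*(-1) = (3 + I*√3) + 42 = 45 + I*√3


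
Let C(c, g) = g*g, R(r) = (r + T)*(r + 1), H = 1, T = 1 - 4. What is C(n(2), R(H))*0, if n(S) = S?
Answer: 0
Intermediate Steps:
T = -3
R(r) = (1 + r)*(-3 + r) (R(r) = (r - 3)*(r + 1) = (-3 + r)*(1 + r) = (1 + r)*(-3 + r))
C(c, g) = g²
C(n(2), R(H))*0 = (-3 + 1² - 2*1)²*0 = (-3 + 1 - 2)²*0 = (-4)²*0 = 16*0 = 0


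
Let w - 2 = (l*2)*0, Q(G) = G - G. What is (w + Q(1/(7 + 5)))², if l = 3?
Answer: 4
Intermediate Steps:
Q(G) = 0
w = 2 (w = 2 + (3*2)*0 = 2 + 6*0 = 2 + 0 = 2)
(w + Q(1/(7 + 5)))² = (2 + 0)² = 2² = 4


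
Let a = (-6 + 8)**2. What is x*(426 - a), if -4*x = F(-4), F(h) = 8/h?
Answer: 211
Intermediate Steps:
x = 1/2 (x = -2/(-4) = -2*(-1)/4 = -1/4*(-2) = 1/2 ≈ 0.50000)
a = 4 (a = 2**2 = 4)
x*(426 - a) = (426 - 1*4)/2 = (426 - 4)/2 = (1/2)*422 = 211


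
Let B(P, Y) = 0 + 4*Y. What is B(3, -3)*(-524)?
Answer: 6288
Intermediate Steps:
B(P, Y) = 4*Y
B(3, -3)*(-524) = (4*(-3))*(-524) = -12*(-524) = 6288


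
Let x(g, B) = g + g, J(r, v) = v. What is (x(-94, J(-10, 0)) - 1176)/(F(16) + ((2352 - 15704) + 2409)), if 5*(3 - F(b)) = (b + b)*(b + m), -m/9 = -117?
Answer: 55/717 ≈ 0.076709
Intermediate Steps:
m = 1053 (m = -9*(-117) = 1053)
x(g, B) = 2*g
F(b) = 3 - 2*b*(1053 + b)/5 (F(b) = 3 - (b + b)*(b + 1053)/5 = 3 - 2*b*(1053 + b)/5)
(x(-94, J(-10, 0)) - 1176)/(F(16) + ((2352 - 15704) + 2409)) = (2*(-94) - 1176)/((3 - 2106/5*16 - ⅖*16²) + ((2352 - 15704) + 2409)) = (-188 - 1176)/((3 - 33696/5 - ⅖*256) + (-13352 + 2409)) = -1364/((3 - 33696/5 - 512/5) - 10943) = -1364/(-34193/5 - 10943) = -1364/(-88908/5) = -1364*(-5/88908) = 55/717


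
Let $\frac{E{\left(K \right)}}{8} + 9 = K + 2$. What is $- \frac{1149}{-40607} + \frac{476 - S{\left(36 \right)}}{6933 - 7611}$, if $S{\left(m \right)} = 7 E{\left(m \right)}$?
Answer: $\frac{23697929}{13765773} \approx 1.7215$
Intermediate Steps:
$E{\left(K \right)} = -56 + 8 K$ ($E{\left(K \right)} = -72 + 8 \left(K + 2\right) = -72 + 8 \left(2 + K\right) = -72 + \left(16 + 8 K\right) = -56 + 8 K$)
$S{\left(m \right)} = -392 + 56 m$ ($S{\left(m \right)} = 7 \left(-56 + 8 m\right) = -392 + 56 m$)
$- \frac{1149}{-40607} + \frac{476 - S{\left(36 \right)}}{6933 - 7611} = - \frac{1149}{-40607} + \frac{476 - \left(-392 + 56 \cdot 36\right)}{6933 - 7611} = \left(-1149\right) \left(- \frac{1}{40607}\right) + \frac{476 - \left(-392 + 2016\right)}{-678} = \frac{1149}{40607} + \left(476 - 1624\right) \left(- \frac{1}{678}\right) = \frac{1149}{40607} - - \frac{574}{339} = \frac{1149}{40607} + \frac{574}{339} = \frac{23697929}{13765773}$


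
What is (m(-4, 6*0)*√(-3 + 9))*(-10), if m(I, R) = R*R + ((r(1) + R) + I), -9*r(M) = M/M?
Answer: 370*√6/9 ≈ 100.70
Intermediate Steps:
r(M) = -⅑ (r(M) = -M/(9*M) = -⅑*1 = -⅑)
m(I, R) = -⅑ + I + R + R² (m(I, R) = R*R + ((-⅑ + R) + I) = R² + (-⅑ + I + R) = -⅑ + I + R + R²)
(m(-4, 6*0)*√(-3 + 9))*(-10) = ((-⅑ - 4 + 6*0 + (6*0)²)*√(-3 + 9))*(-10) = ((-⅑ - 4 + 0 + 0²)*√6)*(-10) = ((-⅑ - 4 + 0 + 0)*√6)*(-10) = -37*√6/9*(-10) = 370*√6/9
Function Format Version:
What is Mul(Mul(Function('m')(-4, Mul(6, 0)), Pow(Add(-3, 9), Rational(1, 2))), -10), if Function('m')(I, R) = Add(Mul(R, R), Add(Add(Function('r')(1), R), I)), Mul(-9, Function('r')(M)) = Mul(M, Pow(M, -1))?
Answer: Mul(Rational(370, 9), Pow(6, Rational(1, 2))) ≈ 100.70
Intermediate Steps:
Function('r')(M) = Rational(-1, 9) (Function('r')(M) = Mul(Rational(-1, 9), Mul(M, Pow(M, -1))) = Mul(Rational(-1, 9), 1) = Rational(-1, 9))
Function('m')(I, R) = Add(Rational(-1, 9), I, R, Pow(R, 2)) (Function('m')(I, R) = Add(Mul(R, R), Add(Add(Rational(-1, 9), R), I)) = Add(Pow(R, 2), Add(Rational(-1, 9), I, R)) = Add(Rational(-1, 9), I, R, Pow(R, 2)))
Mul(Mul(Function('m')(-4, Mul(6, 0)), Pow(Add(-3, 9), Rational(1, 2))), -10) = Mul(Mul(Add(Rational(-1, 9), -4, Mul(6, 0), Pow(Mul(6, 0), 2)), Pow(Add(-3, 9), Rational(1, 2))), -10) = Mul(Mul(Add(Rational(-1, 9), -4, 0, Pow(0, 2)), Pow(6, Rational(1, 2))), -10) = Mul(Mul(Add(Rational(-1, 9), -4, 0, 0), Pow(6, Rational(1, 2))), -10) = Mul(Mul(Rational(-37, 9), Pow(6, Rational(1, 2))), -10) = Mul(Rational(370, 9), Pow(6, Rational(1, 2)))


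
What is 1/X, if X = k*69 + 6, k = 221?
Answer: 1/15255 ≈ 6.5552e-5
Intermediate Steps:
X = 15255 (X = 221*69 + 6 = 15249 + 6 = 15255)
1/X = 1/15255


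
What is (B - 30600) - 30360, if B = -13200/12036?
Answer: -61143980/1003 ≈ -60961.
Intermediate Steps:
B = -1100/1003 (B = -13200*1/12036 = -1100/1003 ≈ -1.0967)
(B - 30600) - 30360 = (-1100/1003 - 30600) - 30360 = -30692900/1003 - 30360 = -61143980/1003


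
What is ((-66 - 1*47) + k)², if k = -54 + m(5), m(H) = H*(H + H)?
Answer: 13689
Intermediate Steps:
m(H) = 2*H² (m(H) = H*(2*H) = 2*H²)
k = -4 (k = -54 + 2*5² = -54 + 2*25 = -54 + 50 = -4)
((-66 - 1*47) + k)² = ((-66 - 1*47) - 4)² = ((-66 - 47) - 4)² = (-113 - 4)² = (-117)² = 13689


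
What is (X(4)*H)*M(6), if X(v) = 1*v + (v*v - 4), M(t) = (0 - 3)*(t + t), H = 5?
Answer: -2880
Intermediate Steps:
M(t) = -6*t
X(v) = -4 + v + v² (X(v) = v + (v² - 4) = v + (-4 + v²) = -4 + v + v²)
(X(4)*H)*M(6) = ((-4 + 4 + 4²)*5)*(-6*6) = ((-4 + 4 + 16)*5)*(-36) = (16*5)*(-36) = 80*(-36) = -2880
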